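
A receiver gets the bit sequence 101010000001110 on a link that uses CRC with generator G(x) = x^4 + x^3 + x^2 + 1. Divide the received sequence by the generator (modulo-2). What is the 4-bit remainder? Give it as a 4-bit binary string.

Modulo-2 division of 101010000001110 by 11101:
  pos 0: 10101 XOR 11101 = 01000
  pos 1: 10000 XOR 11101 = 01101
  pos 2: 11010 XOR 11101 = 00111
  pos 4: 11100 XOR 11101 = 00001
  pos 8: 10011 XOR 11101 = 01110
  pos 9: 11101 XOR 11101 = 00000
Remainder = 0000 (zero — the frame passes the CRC check).

0000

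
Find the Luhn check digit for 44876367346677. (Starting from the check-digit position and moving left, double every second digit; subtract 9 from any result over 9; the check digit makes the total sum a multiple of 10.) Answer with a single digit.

Partial digits right→left: 7 7 6 6 4 3 7 6 3 6 7 8 4 4
Double every second digit counting from the check-digit position (so the 1st, 3rd, 5th, ... of the partial from the right).
  doubled (with −9 where >9): 5 3 8 5 6 5 8 → sum 40
  kept as-is: 7 6 3 6 6 8 4 → sum 40
Total = 40 + 40 = 80.
Check digit = (10 − (80 mod 10)) mod 10 = 0.

0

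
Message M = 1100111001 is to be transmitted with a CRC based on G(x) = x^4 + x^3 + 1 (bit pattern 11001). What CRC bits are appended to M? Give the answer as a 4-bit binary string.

Append 4 zeros: 11001110010000. Divide by 11001 (XOR where the leading bit is 1):
  pos 0: 11001 XOR 11001 = 00000
  pos 5: 11001 XOR 11001 = 00000
Remainder (last 4 bits) = 0000. This is the CRC / FCS.

0000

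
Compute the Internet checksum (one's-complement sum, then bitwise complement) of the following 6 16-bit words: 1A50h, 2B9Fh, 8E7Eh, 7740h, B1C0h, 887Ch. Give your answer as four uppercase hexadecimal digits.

One's-complement addition (fold any carry out of bit 15 back into bit 0):
  0x1A50 + 0x2B9F = 0x045EF
  0x45EF + 0x8E7E = 0x0D46D
  0xD46D + 0x7740 = 0x14BAD → wrap carry → 0x4BAE
  0x4BAE + 0xB1C0 = 0x0FD6E
  0xFD6E + 0x887C = 0x185EA → wrap carry → 0x85EB
One's-complement sum = 0x85EB.
Checksum = ~0x85EB & 0xFFFF = 0x7A14.

7A14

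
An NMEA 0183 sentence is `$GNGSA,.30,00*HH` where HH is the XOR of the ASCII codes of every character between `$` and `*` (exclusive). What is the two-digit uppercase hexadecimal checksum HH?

71

XOR the ASCII codes of the payload characters:
  'G' = 0x47 → acc = 0x47
  'N' = 0x4E → acc = 0x09
  'G' = 0x47 → acc = 0x4E
  'S' = 0x53 → acc = 0x1D
  'A' = 0x41 → acc = 0x5C
  ',' = 0x2C → acc = 0x70
  '.' = 0x2E → acc = 0x5E
  '3' = 0x33 → acc = 0x6D
  '0' = 0x30 → acc = 0x5D
  ',' = 0x2C → acc = 0x71
  '0' = 0x30 → acc = 0x41
  '0' = 0x30 → acc = 0x71
Checksum = 0x71.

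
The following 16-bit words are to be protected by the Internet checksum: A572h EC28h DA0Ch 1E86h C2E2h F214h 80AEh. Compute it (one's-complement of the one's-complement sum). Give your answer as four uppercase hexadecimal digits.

One's-complement addition (fold any carry out of bit 15 back into bit 0):
  0xA572 + 0xEC28 = 0x1919A → wrap carry → 0x919B
  0x919B + 0xDA0C = 0x16BA7 → wrap carry → 0x6BA8
  0x6BA8 + 0x1E86 = 0x08A2E
  0x8A2E + 0xC2E2 = 0x14D10 → wrap carry → 0x4D11
  0x4D11 + 0xF214 = 0x13F25 → wrap carry → 0x3F26
  0x3F26 + 0x80AE = 0x0BFD4
One's-complement sum = 0xBFD4.
Checksum = ~0xBFD4 & 0xFFFF = 0x402B.

402B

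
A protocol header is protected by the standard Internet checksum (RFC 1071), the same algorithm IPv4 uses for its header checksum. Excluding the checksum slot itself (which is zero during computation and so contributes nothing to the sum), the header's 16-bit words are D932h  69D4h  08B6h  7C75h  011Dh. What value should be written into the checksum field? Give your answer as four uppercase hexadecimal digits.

36B0

One's-complement addition (fold any carry out of bit 15 back into bit 0):
  0xD932 + 0x69D4 = 0x14306 → wrap carry → 0x4307
  0x4307 + 0x08B6 = 0x04BBD
  0x4BBD + 0x7C75 = 0x0C832
  0xC832 + 0x011D = 0x0C94F
One's-complement sum = 0xC94F.
Checksum = ~0xC94F & 0xFFFF = 0x36B0.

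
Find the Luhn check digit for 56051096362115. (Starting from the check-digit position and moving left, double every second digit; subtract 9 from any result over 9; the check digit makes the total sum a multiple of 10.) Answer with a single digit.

Partial digits right→left: 5 1 1 2 6 3 6 9 0 1 5 0 6 5
Double every second digit counting from the check-digit position (so the 1st, 3rd, 5th, ... of the partial from the right).
  doubled (with −9 where >9): 1 2 3 3 0 1 3 → sum 13
  kept as-is: 1 2 3 9 1 0 5 → sum 21
Total = 13 + 21 = 34.
Check digit = (10 − (34 mod 10)) mod 10 = 6.

6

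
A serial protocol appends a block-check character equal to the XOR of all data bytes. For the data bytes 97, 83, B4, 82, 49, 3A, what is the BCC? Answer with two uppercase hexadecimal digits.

XOR the bytes together:
  start with 0x97
  0x97 ⊕ 0x83 = 0x14
  0x14 ⊕ 0xB4 = 0xA0
  0xA0 ⊕ 0x82 = 0x22
  0x22 ⊕ 0x49 = 0x6B
  0x6B ⊕ 0x3A = 0x51

51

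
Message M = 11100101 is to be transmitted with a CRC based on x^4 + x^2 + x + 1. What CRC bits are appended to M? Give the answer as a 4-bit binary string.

0111

Append 4 zeros: 111001010000. Divide by 10111 (XOR where the leading bit is 1):
  pos 0: 11100 XOR 10111 = 01011
  pos 1: 10111 XOR 10111 = 00000
  pos 7: 10000 XOR 10111 = 00111
Remainder (last 4 bits) = 0111. This is the CRC / FCS.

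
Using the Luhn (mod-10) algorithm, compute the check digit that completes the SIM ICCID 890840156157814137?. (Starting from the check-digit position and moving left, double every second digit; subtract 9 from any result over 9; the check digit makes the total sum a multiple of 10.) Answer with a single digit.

8

Partial digits right→left: 7 3 1 4 1 8 7 5 1 6 5 1 0 4 8 0 9 8
Double every second digit counting from the check-digit position (so the 1st, 3rd, 5th, ... of the partial from the right).
  doubled (with −9 where >9): 5 2 2 5 2 1 0 7 9 → sum 33
  kept as-is: 3 4 8 5 6 1 4 0 8 → sum 39
Total = 33 + 39 = 72.
Check digit = (10 − (72 mod 10)) mod 10 = 8.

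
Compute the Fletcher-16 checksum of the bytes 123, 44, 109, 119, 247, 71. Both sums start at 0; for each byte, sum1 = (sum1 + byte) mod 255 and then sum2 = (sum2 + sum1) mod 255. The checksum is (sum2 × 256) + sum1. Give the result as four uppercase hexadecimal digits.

Running sums (mod 255):
  after byte 0 (123): sum1=123, sum2=123
  after byte 1 (44): sum1=167, sum2=35
  after byte 2 (109): sum1=21, sum2=56
  after byte 3 (119): sum1=140, sum2=196
  after byte 4 (247): sum1=132, sum2=73
  after byte 5 (71): sum1=203, sum2=21
Checksum = sum2·256 + sum1 = 21·256 + 203 = 5579 = 0x15CB.

15CB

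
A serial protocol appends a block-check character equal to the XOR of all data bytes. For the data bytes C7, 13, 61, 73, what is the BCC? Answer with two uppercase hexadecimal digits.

XOR the bytes together:
  start with 0xC7
  0xC7 ⊕ 0x13 = 0xD4
  0xD4 ⊕ 0x61 = 0xB5
  0xB5 ⊕ 0x73 = 0xC6

C6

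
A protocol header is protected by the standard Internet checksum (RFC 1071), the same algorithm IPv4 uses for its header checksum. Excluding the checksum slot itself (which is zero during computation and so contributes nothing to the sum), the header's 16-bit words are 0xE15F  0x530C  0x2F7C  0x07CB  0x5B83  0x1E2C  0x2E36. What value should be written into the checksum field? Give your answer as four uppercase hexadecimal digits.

One's-complement addition (fold any carry out of bit 15 back into bit 0):
  0xE15F + 0x530C = 0x1346B → wrap carry → 0x346C
  0x346C + 0x2F7C = 0x063E8
  0x63E8 + 0x07CB = 0x06BB3
  0x6BB3 + 0x5B83 = 0x0C736
  0xC736 + 0x1E2C = 0x0E562
  0xE562 + 0x2E36 = 0x11398 → wrap carry → 0x1399
One's-complement sum = 0x1399.
Checksum = ~0x1399 & 0xFFFF = 0xEC66.

EC66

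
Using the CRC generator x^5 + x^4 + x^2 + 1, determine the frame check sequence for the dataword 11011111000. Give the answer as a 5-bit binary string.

00001

Append 5 zeros: 1101111100000000. Divide by 110101 (XOR where the leading bit is 1):
  pos 0: 110111 XOR 110101 = 000010
  pos 4: 101100 XOR 110101 = 011001
  pos 5: 110010 XOR 110101 = 000111
  pos 8: 111000 XOR 110101 = 001101
  pos 10: 110100 XOR 110101 = 000001
Remainder (last 5 bits) = 00001. This is the CRC / FCS.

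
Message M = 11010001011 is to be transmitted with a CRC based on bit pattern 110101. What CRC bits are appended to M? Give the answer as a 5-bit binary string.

11011

Append 5 zeros: 1101000101100000. Divide by 110101 (XOR where the leading bit is 1):
  pos 0: 110100 XOR 110101 = 000001
  pos 5: 101011 XOR 110101 = 011110
  pos 6: 111100 XOR 110101 = 001001
  pos 8: 100100 XOR 110101 = 010001
  pos 9: 100010 XOR 110101 = 010111
  pos 10: 101110 XOR 110101 = 011011
Remainder (last 5 bits) = 11011. This is the CRC / FCS.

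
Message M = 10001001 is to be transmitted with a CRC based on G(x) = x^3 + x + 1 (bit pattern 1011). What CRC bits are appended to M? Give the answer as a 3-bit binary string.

Append 3 zeros: 10001001000. Divide by 1011 (XOR where the leading bit is 1):
  pos 0: 1000 XOR 1011 = 0011
  pos 2: 1110 XOR 1011 = 0101
  pos 3: 1010 XOR 1011 = 0001
  pos 6: 1100 XOR 1011 = 0111
  pos 7: 1110 XOR 1011 = 0101
Remainder (last 3 bits) = 101. This is the CRC / FCS.

101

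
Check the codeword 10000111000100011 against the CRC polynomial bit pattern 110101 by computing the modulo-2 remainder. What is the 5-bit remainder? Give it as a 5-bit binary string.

Modulo-2 division of 10000111000100011 by 110101:
  pos 0: 100001 XOR 110101 = 010100
  pos 1: 101001 XOR 110101 = 011100
  pos 2: 111001 XOR 110101 = 001100
  pos 4: 110000 XOR 110101 = 000101
  pos 7: 101010 XOR 110101 = 011111
  pos 8: 111110 XOR 110101 = 001011
  pos 10: 101101 XOR 110101 = 011000
  pos 11: 110001 XOR 110101 = 000100
Remainder = 00100 (nonzero — an error is detected).

00100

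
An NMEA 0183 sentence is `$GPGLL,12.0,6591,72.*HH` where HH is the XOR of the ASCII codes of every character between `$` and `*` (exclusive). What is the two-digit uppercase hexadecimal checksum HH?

41

XOR the ASCII codes of the payload characters:
  'G' = 0x47 → acc = 0x47
  'P' = 0x50 → acc = 0x17
  'G' = 0x47 → acc = 0x50
  'L' = 0x4C → acc = 0x1C
  'L' = 0x4C → acc = 0x50
  ',' = 0x2C → acc = 0x7C
  '1' = 0x31 → acc = 0x4D
  '2' = 0x32 → acc = 0x7F
  '.' = 0x2E → acc = 0x51
  '0' = 0x30 → acc = 0x61
  ',' = 0x2C → acc = 0x4D
  '6' = 0x36 → acc = 0x7B
  '5' = 0x35 → acc = 0x4E
  '9' = 0x39 → acc = 0x77
  '1' = 0x31 → acc = 0x46
  ',' = 0x2C → acc = 0x6A
  '7' = 0x37 → acc = 0x5D
  '2' = 0x32 → acc = 0x6F
  '.' = 0x2E → acc = 0x41
Checksum = 0x41.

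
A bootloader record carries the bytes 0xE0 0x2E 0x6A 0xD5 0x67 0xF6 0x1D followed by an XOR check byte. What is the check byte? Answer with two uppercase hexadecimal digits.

FD

XOR the bytes together:
  start with 0xE0
  0xE0 ⊕ 0x2E = 0xCE
  0xCE ⊕ 0x6A = 0xA4
  0xA4 ⊕ 0xD5 = 0x71
  0x71 ⊕ 0x67 = 0x16
  0x16 ⊕ 0xF6 = 0xE0
  0xE0 ⊕ 0x1D = 0xFD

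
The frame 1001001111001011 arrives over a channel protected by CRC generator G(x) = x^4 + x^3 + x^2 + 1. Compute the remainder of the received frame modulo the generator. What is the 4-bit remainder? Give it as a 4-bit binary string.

Modulo-2 division of 1001001111001011 by 11101:
  pos 0: 10010 XOR 11101 = 01111
  pos 1: 11110 XOR 11101 = 00011
  pos 4: 11111 XOR 11101 = 00010
  pos 7: 10100 XOR 11101 = 01001
  pos 8: 10011 XOR 11101 = 01110
  pos 9: 11100 XOR 11101 = 00001
Remainder = 0111 (nonzero — an error is detected).

0111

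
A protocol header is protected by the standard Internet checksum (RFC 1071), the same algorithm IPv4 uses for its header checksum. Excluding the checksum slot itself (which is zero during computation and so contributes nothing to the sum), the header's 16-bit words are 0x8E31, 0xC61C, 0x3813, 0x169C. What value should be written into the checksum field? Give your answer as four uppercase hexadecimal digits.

5D02

One's-complement addition (fold any carry out of bit 15 back into bit 0):
  0x8E31 + 0xC61C = 0x1544D → wrap carry → 0x544E
  0x544E + 0x3813 = 0x08C61
  0x8C61 + 0x169C = 0x0A2FD
One's-complement sum = 0xA2FD.
Checksum = ~0xA2FD & 0xFFFF = 0x5D02.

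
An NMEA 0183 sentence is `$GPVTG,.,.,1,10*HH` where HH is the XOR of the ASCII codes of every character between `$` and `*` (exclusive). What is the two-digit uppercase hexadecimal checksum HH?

XOR the ASCII codes of the payload characters:
  'G' = 0x47 → acc = 0x47
  'P' = 0x50 → acc = 0x17
  'V' = 0x56 → acc = 0x41
  'T' = 0x54 → acc = 0x15
  'G' = 0x47 → acc = 0x52
  ',' = 0x2C → acc = 0x7E
  '.' = 0x2E → acc = 0x50
  ',' = 0x2C → acc = 0x7C
  '.' = 0x2E → acc = 0x52
  ',' = 0x2C → acc = 0x7E
  '1' = 0x31 → acc = 0x4F
  ',' = 0x2C → acc = 0x63
  '1' = 0x31 → acc = 0x52
  '0' = 0x30 → acc = 0x62
Checksum = 0x62.

62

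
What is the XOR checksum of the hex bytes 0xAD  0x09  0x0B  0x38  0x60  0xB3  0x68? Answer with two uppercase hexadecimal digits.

2C

XOR the bytes together:
  start with 0xAD
  0xAD ⊕ 0x09 = 0xA4
  0xA4 ⊕ 0x0B = 0xAF
  0xAF ⊕ 0x38 = 0x97
  0x97 ⊕ 0x60 = 0xF7
  0xF7 ⊕ 0xB3 = 0x44
  0x44 ⊕ 0x68 = 0x2C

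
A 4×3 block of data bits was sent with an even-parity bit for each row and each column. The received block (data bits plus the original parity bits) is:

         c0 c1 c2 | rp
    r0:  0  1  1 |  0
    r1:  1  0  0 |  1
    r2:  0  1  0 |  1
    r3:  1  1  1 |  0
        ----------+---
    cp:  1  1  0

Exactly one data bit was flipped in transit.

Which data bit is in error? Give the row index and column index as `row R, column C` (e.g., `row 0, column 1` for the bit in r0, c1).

Recompute each row's even parity and compare to rp:
  r0: data parity 0, sent rp 0 → ok
  r1: data parity 1, sent rp 1 → ok
  r2: data parity 1, sent rp 1 → ok
  r3: data parity 1, sent rp 0 → mismatch
Recompute each column's even parity and compare to cp:
  c0: data parity 0, sent cp 1 → mismatch
  c1: data parity 1, sent cp 1 → ok
  c2: data parity 0, sent cp 0 → ok
Exactly one row (r3) and one column (c0) fail → the flipped bit is at their intersection.

row 3, column 0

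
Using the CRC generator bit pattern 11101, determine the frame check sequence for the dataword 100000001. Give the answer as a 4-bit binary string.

1010

Append 4 zeros: 1000000010000. Divide by 11101 (XOR where the leading bit is 1):
  pos 0: 10000 XOR 11101 = 01101
  pos 1: 11010 XOR 11101 = 00111
  pos 3: 11100 XOR 11101 = 00001
  pos 7: 11000 XOR 11101 = 00101
Remainder (last 4 bits) = 1010. This is the CRC / FCS.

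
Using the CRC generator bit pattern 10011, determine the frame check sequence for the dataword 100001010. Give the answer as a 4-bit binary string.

Append 4 zeros: 1000010100000. Divide by 10011 (XOR where the leading bit is 1):
  pos 0: 10000 XOR 10011 = 00011
  pos 3: 11101 XOR 10011 = 01110
  pos 4: 11100 XOR 10011 = 01111
  pos 5: 11110 XOR 10011 = 01101
  pos 6: 11010 XOR 10011 = 01001
  pos 7: 10010 XOR 10011 = 00001
Remainder (last 4 bits) = 0010. This is the CRC / FCS.

0010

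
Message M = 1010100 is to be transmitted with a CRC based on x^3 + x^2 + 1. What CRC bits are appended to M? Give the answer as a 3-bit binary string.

110

Append 3 zeros: 1010100000. Divide by 1101 (XOR where the leading bit is 1):
  pos 0: 1010 XOR 1101 = 0111
  pos 1: 1111 XOR 1101 = 0010
  pos 3: 1000 XOR 1101 = 0101
  pos 4: 1010 XOR 1101 = 0111
  pos 5: 1110 XOR 1101 = 0011
Remainder (last 3 bits) = 110. This is the CRC / FCS.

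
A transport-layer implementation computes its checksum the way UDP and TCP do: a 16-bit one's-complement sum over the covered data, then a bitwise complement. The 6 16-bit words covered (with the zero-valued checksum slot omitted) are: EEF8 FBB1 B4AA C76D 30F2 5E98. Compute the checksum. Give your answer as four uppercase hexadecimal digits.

09B2

One's-complement addition (fold any carry out of bit 15 back into bit 0):
  0xEEF8 + 0xFBB1 = 0x1EAA9 → wrap carry → 0xEAAA
  0xEAAA + 0xB4AA = 0x19F54 → wrap carry → 0x9F55
  0x9F55 + 0xC76D = 0x166C2 → wrap carry → 0x66C3
  0x66C3 + 0x30F2 = 0x097B5
  0x97B5 + 0x5E98 = 0x0F64D
One's-complement sum = 0xF64D.
Checksum = ~0xF64D & 0xFFFF = 0x09B2.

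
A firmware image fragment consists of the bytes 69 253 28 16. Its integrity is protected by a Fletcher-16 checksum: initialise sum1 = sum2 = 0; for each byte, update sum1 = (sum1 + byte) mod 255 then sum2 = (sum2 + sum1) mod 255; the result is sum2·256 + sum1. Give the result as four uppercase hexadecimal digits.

Running sums (mod 255):
  after byte 0 (69): sum1=69, sum2=69
  after byte 1 (253): sum1=67, sum2=136
  after byte 2 (28): sum1=95, sum2=231
  after byte 3 (16): sum1=111, sum2=87
Checksum = sum2·256 + sum1 = 87·256 + 111 = 22383 = 0x576F.

576F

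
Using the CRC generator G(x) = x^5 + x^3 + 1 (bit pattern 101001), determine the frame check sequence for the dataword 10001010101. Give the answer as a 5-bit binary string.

10000

Append 5 zeros: 1000101010100000. Divide by 101001 (XOR where the leading bit is 1):
  pos 0: 100010 XOR 101001 = 001011
  pos 2: 101110 XOR 101001 = 000111
  pos 5: 111101 XOR 101001 = 010100
  pos 6: 101000 XOR 101001 = 000001
Remainder (last 5 bits) = 10000. This is the CRC / FCS.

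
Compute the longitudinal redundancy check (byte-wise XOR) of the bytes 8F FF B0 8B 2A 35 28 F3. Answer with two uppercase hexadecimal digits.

8F

XOR the bytes together:
  start with 0x8F
  0x8F ⊕ 0xFF = 0x70
  0x70 ⊕ 0xB0 = 0xC0
  0xC0 ⊕ 0x8B = 0x4B
  0x4B ⊕ 0x2A = 0x61
  0x61 ⊕ 0x35 = 0x54
  0x54 ⊕ 0x28 = 0x7C
  0x7C ⊕ 0xF3 = 0x8F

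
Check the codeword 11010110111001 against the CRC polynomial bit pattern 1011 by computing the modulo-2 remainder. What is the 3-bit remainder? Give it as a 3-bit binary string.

001

Modulo-2 division of 11010110111001 by 1011:
  pos 0: 1101 XOR 1011 = 0110
  pos 1: 1100 XOR 1011 = 0111
  pos 2: 1111 XOR 1011 = 0100
  pos 3: 1001 XOR 1011 = 0010
  pos 5: 1001 XOR 1011 = 0010
  pos 7: 1011 XOR 1011 = 0000
Remainder = 001 (nonzero — an error is detected).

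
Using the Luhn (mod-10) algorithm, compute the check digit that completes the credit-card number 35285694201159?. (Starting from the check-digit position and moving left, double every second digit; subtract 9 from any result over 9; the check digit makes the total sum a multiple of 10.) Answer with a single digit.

Partial digits right→left: 9 5 1 1 0 2 4 9 6 5 8 2 5 3
Double every second digit counting from the check-digit position (so the 1st, 3rd, 5th, ... of the partial from the right).
  doubled (with −9 where >9): 9 2 0 8 3 7 1 → sum 30
  kept as-is: 5 1 2 9 5 2 3 → sum 27
Total = 30 + 27 = 57.
Check digit = (10 − (57 mod 10)) mod 10 = 3.

3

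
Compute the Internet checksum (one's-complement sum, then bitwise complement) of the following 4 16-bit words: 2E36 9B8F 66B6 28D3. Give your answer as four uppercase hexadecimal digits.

A6B0

One's-complement addition (fold any carry out of bit 15 back into bit 0):
  0x2E36 + 0x9B8F = 0x0C9C5
  0xC9C5 + 0x66B6 = 0x1307B → wrap carry → 0x307C
  0x307C + 0x28D3 = 0x0594F
One's-complement sum = 0x594F.
Checksum = ~0x594F & 0xFFFF = 0xA6B0.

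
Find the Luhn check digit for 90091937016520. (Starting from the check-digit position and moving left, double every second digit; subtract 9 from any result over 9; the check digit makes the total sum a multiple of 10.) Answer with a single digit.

3

Partial digits right→left: 0 2 5 6 1 0 7 3 9 1 9 0 0 9
Double every second digit counting from the check-digit position (so the 1st, 3rd, 5th, ... of the partial from the right).
  doubled (with −9 where >9): 0 1 2 5 9 9 0 → sum 26
  kept as-is: 2 6 0 3 1 0 9 → sum 21
Total = 26 + 21 = 47.
Check digit = (10 − (47 mod 10)) mod 10 = 3.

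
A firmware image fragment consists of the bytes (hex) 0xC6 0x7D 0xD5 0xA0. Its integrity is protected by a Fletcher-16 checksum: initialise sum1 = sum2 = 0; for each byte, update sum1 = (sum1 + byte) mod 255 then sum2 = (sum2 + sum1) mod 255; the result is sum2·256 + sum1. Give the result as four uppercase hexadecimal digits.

Running sums (mod 255):
  after byte 0 (0xC6): sum1=198, sum2=198
  after byte 1 (0x7D): sum1=68, sum2=11
  after byte 2 (0xD5): sum1=26, sum2=37
  after byte 3 (0xA0): sum1=186, sum2=223
Checksum = sum2·256 + sum1 = 223·256 + 186 = 57274 = 0xDFBA.

DFBA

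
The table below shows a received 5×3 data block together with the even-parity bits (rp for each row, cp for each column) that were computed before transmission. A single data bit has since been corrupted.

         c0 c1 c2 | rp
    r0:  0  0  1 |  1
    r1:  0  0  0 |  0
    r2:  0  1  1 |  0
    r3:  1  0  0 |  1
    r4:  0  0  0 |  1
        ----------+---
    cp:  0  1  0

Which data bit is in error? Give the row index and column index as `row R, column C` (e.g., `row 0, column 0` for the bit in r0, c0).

row 4, column 0

Recompute each row's even parity and compare to rp:
  r0: data parity 1, sent rp 1 → ok
  r1: data parity 0, sent rp 0 → ok
  r2: data parity 0, sent rp 0 → ok
  r3: data parity 1, sent rp 1 → ok
  r4: data parity 0, sent rp 1 → mismatch
Recompute each column's even parity and compare to cp:
  c0: data parity 1, sent cp 0 → mismatch
  c1: data parity 1, sent cp 1 → ok
  c2: data parity 0, sent cp 0 → ok
Exactly one row (r4) and one column (c0) fail → the flipped bit is at their intersection.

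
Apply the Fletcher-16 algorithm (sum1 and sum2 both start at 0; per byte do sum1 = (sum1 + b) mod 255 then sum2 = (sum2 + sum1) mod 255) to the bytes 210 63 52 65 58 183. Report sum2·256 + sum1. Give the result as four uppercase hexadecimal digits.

ED79

Running sums (mod 255):
  after byte 0 (210): sum1=210, sum2=210
  after byte 1 (63): sum1=18, sum2=228
  after byte 2 (52): sum1=70, sum2=43
  after byte 3 (65): sum1=135, sum2=178
  after byte 4 (58): sum1=193, sum2=116
  after byte 5 (183): sum1=121, sum2=237
Checksum = sum2·256 + sum1 = 237·256 + 121 = 60793 = 0xED79.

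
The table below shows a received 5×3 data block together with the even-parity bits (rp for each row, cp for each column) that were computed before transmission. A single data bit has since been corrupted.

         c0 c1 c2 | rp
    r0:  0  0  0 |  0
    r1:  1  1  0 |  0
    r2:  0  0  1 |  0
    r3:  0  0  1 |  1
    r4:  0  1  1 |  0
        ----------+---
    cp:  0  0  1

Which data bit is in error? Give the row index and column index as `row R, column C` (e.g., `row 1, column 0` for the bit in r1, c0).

row 2, column 0

Recompute each row's even parity and compare to rp:
  r0: data parity 0, sent rp 0 → ok
  r1: data parity 0, sent rp 0 → ok
  r2: data parity 1, sent rp 0 → mismatch
  r3: data parity 1, sent rp 1 → ok
  r4: data parity 0, sent rp 0 → ok
Recompute each column's even parity and compare to cp:
  c0: data parity 1, sent cp 0 → mismatch
  c1: data parity 0, sent cp 0 → ok
  c2: data parity 1, sent cp 1 → ok
Exactly one row (r2) and one column (c0) fail → the flipped bit is at their intersection.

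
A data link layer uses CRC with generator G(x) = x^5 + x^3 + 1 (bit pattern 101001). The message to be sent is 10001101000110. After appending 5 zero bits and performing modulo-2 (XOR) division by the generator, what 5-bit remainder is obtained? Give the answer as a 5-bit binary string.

Append 5 zeros: 1000110100011000000. Divide by 101001 (XOR where the leading bit is 1):
  pos 0: 100011 XOR 101001 = 001010
  pos 2: 101001 XOR 101001 = 000000
  pos 11: 110000 XOR 101001 = 011001
  pos 12: 110010 XOR 101001 = 011011
  pos 13: 110110 XOR 101001 = 011111
Remainder (last 5 bits) = 11111. This is the CRC / FCS.

11111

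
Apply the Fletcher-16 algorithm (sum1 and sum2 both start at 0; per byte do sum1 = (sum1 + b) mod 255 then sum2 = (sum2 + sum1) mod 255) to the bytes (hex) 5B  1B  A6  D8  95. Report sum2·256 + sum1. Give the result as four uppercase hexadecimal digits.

Running sums (mod 255):
  after byte 0 (5B): sum1=91, sum2=91
  after byte 1 (1B): sum1=118, sum2=209
  after byte 2 (A6): sum1=29, sum2=238
  after byte 3 (D8): sum1=245, sum2=228
  after byte 4 (95): sum1=139, sum2=112
Checksum = sum2·256 + sum1 = 112·256 + 139 = 28811 = 0x708B.

708B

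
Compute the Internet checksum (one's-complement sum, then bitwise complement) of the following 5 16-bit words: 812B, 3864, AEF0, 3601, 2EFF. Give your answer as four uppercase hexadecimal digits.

327F

One's-complement addition (fold any carry out of bit 15 back into bit 0):
  0x812B + 0x3864 = 0x0B98F
  0xB98F + 0xAEF0 = 0x1687F → wrap carry → 0x6880
  0x6880 + 0x3601 = 0x09E81
  0x9E81 + 0x2EFF = 0x0CD80
One's-complement sum = 0xCD80.
Checksum = ~0xCD80 & 0xFFFF = 0x327F.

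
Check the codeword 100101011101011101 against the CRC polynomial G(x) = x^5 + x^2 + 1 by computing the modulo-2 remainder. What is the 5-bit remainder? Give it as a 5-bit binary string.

Modulo-2 division of 100101011101011101 by 100101:
  pos 0: 100101 XOR 100101 = 000000
  pos 7: 111010 XOR 100101 = 011111
  pos 8: 111111 XOR 100101 = 011010
  pos 9: 110101 XOR 100101 = 010000
  pos 10: 100001 XOR 100101 = 000100
Remainder = 10001 (nonzero — an error is detected).

10001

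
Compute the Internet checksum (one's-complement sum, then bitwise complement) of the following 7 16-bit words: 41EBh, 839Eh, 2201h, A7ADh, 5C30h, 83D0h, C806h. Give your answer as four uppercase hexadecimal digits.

One's-complement addition (fold any carry out of bit 15 back into bit 0):
  0x41EB + 0x839E = 0x0C589
  0xC589 + 0x2201 = 0x0E78A
  0xE78A + 0xA7AD = 0x18F37 → wrap carry → 0x8F38
  0x8F38 + 0x5C30 = 0x0EB68
  0xEB68 + 0x83D0 = 0x16F38 → wrap carry → 0x6F39
  0x6F39 + 0xC806 = 0x1373F → wrap carry → 0x3740
One's-complement sum = 0x3740.
Checksum = ~0x3740 & 0xFFFF = 0xC8BF.

C8BF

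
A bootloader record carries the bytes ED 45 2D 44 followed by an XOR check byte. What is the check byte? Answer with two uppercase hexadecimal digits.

C1

XOR the bytes together:
  start with 0xED
  0xED ⊕ 0x45 = 0xA8
  0xA8 ⊕ 0x2D = 0x85
  0x85 ⊕ 0x44 = 0xC1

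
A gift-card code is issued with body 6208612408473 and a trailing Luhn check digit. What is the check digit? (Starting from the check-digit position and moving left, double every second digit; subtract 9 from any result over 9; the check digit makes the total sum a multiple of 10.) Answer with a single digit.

6

Partial digits right→left: 3 7 4 8 0 4 2 1 6 8 0 2 6
Double every second digit counting from the check-digit position (so the 1st, 3rd, 5th, ... of the partial from the right).
  doubled (with −9 where >9): 6 8 0 4 3 0 3 → sum 24
  kept as-is: 7 8 4 1 8 2 → sum 30
Total = 24 + 30 = 54.
Check digit = (10 − (54 mod 10)) mod 10 = 6.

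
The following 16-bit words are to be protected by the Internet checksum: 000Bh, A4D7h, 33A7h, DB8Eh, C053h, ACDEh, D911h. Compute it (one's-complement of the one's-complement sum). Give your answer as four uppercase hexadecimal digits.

05A3

One's-complement addition (fold any carry out of bit 15 back into bit 0):
  0x000B + 0xA4D7 = 0x0A4E2
  0xA4E2 + 0x33A7 = 0x0D889
  0xD889 + 0xDB8E = 0x1B417 → wrap carry → 0xB418
  0xB418 + 0xC053 = 0x1746B → wrap carry → 0x746C
  0x746C + 0xACDE = 0x1214A → wrap carry → 0x214B
  0x214B + 0xD911 = 0x0FA5C
One's-complement sum = 0xFA5C.
Checksum = ~0xFA5C & 0xFFFF = 0x05A3.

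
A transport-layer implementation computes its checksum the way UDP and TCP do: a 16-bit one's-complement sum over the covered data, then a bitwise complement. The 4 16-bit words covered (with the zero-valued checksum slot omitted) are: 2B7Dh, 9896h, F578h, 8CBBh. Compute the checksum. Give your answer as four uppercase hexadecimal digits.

One's-complement addition (fold any carry out of bit 15 back into bit 0):
  0x2B7D + 0x9896 = 0x0C413
  0xC413 + 0xF578 = 0x1B98B → wrap carry → 0xB98C
  0xB98C + 0x8CBB = 0x14647 → wrap carry → 0x4648
One's-complement sum = 0x4648.
Checksum = ~0x4648 & 0xFFFF = 0xB9B7.

B9B7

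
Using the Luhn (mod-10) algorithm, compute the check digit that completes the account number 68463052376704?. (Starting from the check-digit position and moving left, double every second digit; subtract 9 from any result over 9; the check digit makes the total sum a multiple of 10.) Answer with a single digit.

1

Partial digits right→left: 4 0 7 6 7 3 2 5 0 3 6 4 8 6
Double every second digit counting from the check-digit position (so the 1st, 3rd, 5th, ... of the partial from the right).
  doubled (with −9 where >9): 8 5 5 4 0 3 7 → sum 32
  kept as-is: 0 6 3 5 3 4 6 → sum 27
Total = 32 + 27 = 59.
Check digit = (10 − (59 mod 10)) mod 10 = 1.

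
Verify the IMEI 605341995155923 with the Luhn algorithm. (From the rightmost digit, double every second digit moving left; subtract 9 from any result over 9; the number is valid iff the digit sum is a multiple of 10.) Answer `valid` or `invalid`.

From the right, keep odd positions and double even positions (subtract 9 from any doubled value over 9):
  doubled (positions 2,4,...): 4 1 2 9 2 6 0 → sum 24
  kept (positions 1,3,...): 3 9 5 5 9 4 5 6 → sum 46
Total = 70.
70 mod 10 = 0, so the number is valid.

valid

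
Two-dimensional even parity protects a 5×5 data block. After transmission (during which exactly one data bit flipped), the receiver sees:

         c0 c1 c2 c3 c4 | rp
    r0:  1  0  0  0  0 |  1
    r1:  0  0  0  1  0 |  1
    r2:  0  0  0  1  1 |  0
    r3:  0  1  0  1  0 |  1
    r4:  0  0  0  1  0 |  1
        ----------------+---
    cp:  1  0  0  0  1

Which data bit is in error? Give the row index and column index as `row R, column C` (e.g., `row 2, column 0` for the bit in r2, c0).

row 3, column 1

Recompute each row's even parity and compare to rp:
  r0: data parity 1, sent rp 1 → ok
  r1: data parity 1, sent rp 1 → ok
  r2: data parity 0, sent rp 0 → ok
  r3: data parity 0, sent rp 1 → mismatch
  r4: data parity 1, sent rp 1 → ok
Recompute each column's even parity and compare to cp:
  c0: data parity 1, sent cp 1 → ok
  c1: data parity 1, sent cp 0 → mismatch
  c2: data parity 0, sent cp 0 → ok
  c3: data parity 0, sent cp 0 → ok
  c4: data parity 1, sent cp 1 → ok
Exactly one row (r3) and one column (c1) fail → the flipped bit is at their intersection.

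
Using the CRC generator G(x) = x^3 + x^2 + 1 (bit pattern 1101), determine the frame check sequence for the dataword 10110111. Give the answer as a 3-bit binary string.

Append 3 zeros: 10110111000. Divide by 1101 (XOR where the leading bit is 1):
  pos 0: 1011 XOR 1101 = 0110
  pos 1: 1100 XOR 1101 = 0001
  pos 4: 1111 XOR 1101 = 0010
  pos 6: 1000 XOR 1101 = 0101
  pos 7: 1010 XOR 1101 = 0111
Remainder (last 3 bits) = 111. This is the CRC / FCS.

111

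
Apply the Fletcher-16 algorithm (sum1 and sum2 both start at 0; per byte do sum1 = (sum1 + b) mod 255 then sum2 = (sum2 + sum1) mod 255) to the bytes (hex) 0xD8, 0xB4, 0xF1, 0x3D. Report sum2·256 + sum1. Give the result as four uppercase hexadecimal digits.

A2BC

Running sums (mod 255):
  after byte 0 (0xD8): sum1=216, sum2=216
  after byte 1 (0xB4): sum1=141, sum2=102
  after byte 2 (0xF1): sum1=127, sum2=229
  after byte 3 (0x3D): sum1=188, sum2=162
Checksum = sum2·256 + sum1 = 162·256 + 188 = 41660 = 0xA2BC.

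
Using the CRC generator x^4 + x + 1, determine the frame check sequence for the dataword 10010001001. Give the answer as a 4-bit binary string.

1111

Append 4 zeros: 100100010010000. Divide by 10011 (XOR where the leading bit is 1):
  pos 0: 10010 XOR 10011 = 00001
  pos 4: 10010 XOR 10011 = 00001
  pos 8: 10100 XOR 10011 = 00111
  pos 10: 11100 XOR 10011 = 01111
Remainder (last 4 bits) = 1111. This is the CRC / FCS.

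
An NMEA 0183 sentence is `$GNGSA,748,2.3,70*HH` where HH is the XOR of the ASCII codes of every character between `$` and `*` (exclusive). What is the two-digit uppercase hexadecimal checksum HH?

63

XOR the ASCII codes of the payload characters:
  'G' = 0x47 → acc = 0x47
  'N' = 0x4E → acc = 0x09
  'G' = 0x47 → acc = 0x4E
  'S' = 0x53 → acc = 0x1D
  'A' = 0x41 → acc = 0x5C
  ',' = 0x2C → acc = 0x70
  '7' = 0x37 → acc = 0x47
  '4' = 0x34 → acc = 0x73
  '8' = 0x38 → acc = 0x4B
  ',' = 0x2C → acc = 0x67
  '2' = 0x32 → acc = 0x55
  '.' = 0x2E → acc = 0x7B
  '3' = 0x33 → acc = 0x48
  ',' = 0x2C → acc = 0x64
  '7' = 0x37 → acc = 0x53
  '0' = 0x30 → acc = 0x63
Checksum = 0x63.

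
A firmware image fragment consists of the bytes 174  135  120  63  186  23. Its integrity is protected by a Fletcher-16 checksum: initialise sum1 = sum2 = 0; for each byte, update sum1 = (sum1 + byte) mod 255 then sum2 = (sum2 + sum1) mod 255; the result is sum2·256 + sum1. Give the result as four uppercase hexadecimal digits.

Running sums (mod 255):
  after byte 0 (174): sum1=174, sum2=174
  after byte 1 (135): sum1=54, sum2=228
  after byte 2 (120): sum1=174, sum2=147
  after byte 3 (63): sum1=237, sum2=129
  after byte 4 (186): sum1=168, sum2=42
  after byte 5 (23): sum1=191, sum2=233
Checksum = sum2·256 + sum1 = 233·256 + 191 = 59839 = 0xE9BF.

E9BF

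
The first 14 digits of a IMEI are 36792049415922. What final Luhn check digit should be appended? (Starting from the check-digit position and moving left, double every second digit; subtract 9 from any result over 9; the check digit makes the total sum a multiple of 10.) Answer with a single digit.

7

Partial digits right→left: 2 2 9 5 1 4 9 4 0 2 9 7 6 3
Double every second digit counting from the check-digit position (so the 1st, 3rd, 5th, ... of the partial from the right).
  doubled (with −9 where >9): 4 9 2 9 0 9 3 → sum 36
  kept as-is: 2 5 4 4 2 7 3 → sum 27
Total = 36 + 27 = 63.
Check digit = (10 − (63 mod 10)) mod 10 = 7.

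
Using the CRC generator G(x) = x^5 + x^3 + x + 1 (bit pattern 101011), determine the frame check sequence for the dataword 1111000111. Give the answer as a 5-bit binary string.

Append 5 zeros: 111100011100000. Divide by 101011 (XOR where the leading bit is 1):
  pos 0: 111100 XOR 101011 = 010111
  pos 1: 101110 XOR 101011 = 000101
  pos 4: 101111 XOR 101011 = 000100
  pos 7: 100000 XOR 101011 = 001011
  pos 9: 101100 XOR 101011 = 000111
Remainder (last 5 bits) = 00111. This is the CRC / FCS.

00111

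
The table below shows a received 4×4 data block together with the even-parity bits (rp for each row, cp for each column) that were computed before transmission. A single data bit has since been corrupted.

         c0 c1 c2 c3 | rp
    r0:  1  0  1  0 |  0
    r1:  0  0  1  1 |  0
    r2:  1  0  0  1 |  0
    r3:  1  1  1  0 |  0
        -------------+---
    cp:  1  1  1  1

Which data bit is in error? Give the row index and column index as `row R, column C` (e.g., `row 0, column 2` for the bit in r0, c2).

row 3, column 3

Recompute each row's even parity and compare to rp:
  r0: data parity 0, sent rp 0 → ok
  r1: data parity 0, sent rp 0 → ok
  r2: data parity 0, sent rp 0 → ok
  r3: data parity 1, sent rp 0 → mismatch
Recompute each column's even parity and compare to cp:
  c0: data parity 1, sent cp 1 → ok
  c1: data parity 1, sent cp 1 → ok
  c2: data parity 1, sent cp 1 → ok
  c3: data parity 0, sent cp 1 → mismatch
Exactly one row (r3) and one column (c3) fail → the flipped bit is at their intersection.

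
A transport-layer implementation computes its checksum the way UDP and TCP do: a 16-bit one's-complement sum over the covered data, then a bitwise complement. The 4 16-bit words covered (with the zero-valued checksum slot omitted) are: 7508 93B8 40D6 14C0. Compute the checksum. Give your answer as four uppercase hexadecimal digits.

One's-complement addition (fold any carry out of bit 15 back into bit 0):
  0x7508 + 0x93B8 = 0x108C0 → wrap carry → 0x08C1
  0x08C1 + 0x40D6 = 0x04997
  0x4997 + 0x14C0 = 0x05E57
One's-complement sum = 0x5E57.
Checksum = ~0x5E57 & 0xFFFF = 0xA1A8.

A1A8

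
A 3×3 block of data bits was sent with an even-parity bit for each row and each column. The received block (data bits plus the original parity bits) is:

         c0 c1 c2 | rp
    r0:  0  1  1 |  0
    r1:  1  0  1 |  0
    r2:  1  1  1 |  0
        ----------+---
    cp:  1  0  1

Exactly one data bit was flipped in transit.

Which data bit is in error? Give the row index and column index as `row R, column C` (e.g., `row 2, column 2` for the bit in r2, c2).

Recompute each row's even parity and compare to rp:
  r0: data parity 0, sent rp 0 → ok
  r1: data parity 0, sent rp 0 → ok
  r2: data parity 1, sent rp 0 → mismatch
Recompute each column's even parity and compare to cp:
  c0: data parity 0, sent cp 1 → mismatch
  c1: data parity 0, sent cp 0 → ok
  c2: data parity 1, sent cp 1 → ok
Exactly one row (r2) and one column (c0) fail → the flipped bit is at their intersection.

row 2, column 0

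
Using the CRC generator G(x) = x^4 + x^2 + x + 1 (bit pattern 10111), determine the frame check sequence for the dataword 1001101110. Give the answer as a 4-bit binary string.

Append 4 zeros: 10011011100000. Divide by 10111 (XOR where the leading bit is 1):
  pos 0: 10011 XOR 10111 = 00100
  pos 2: 10001 XOR 10111 = 00110
  pos 4: 11011 XOR 10111 = 01100
  pos 5: 11000 XOR 10111 = 01111
  pos 6: 11110 XOR 10111 = 01001
  pos 7: 10010 XOR 10111 = 00101
  pos 9: 10100 XOR 10111 = 00011
Remainder (last 4 bits) = 0011. This is the CRC / FCS.

0011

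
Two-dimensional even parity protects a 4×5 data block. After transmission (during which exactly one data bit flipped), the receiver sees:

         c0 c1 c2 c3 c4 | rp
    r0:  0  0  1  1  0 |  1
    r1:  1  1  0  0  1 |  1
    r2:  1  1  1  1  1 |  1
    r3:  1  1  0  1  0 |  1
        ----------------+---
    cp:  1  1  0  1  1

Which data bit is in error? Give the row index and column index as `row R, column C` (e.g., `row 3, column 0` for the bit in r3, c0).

Recompute each row's even parity and compare to rp:
  r0: data parity 0, sent rp 1 → mismatch
  r1: data parity 1, sent rp 1 → ok
  r2: data parity 1, sent rp 1 → ok
  r3: data parity 1, sent rp 1 → ok
Recompute each column's even parity and compare to cp:
  c0: data parity 1, sent cp 1 → ok
  c1: data parity 1, sent cp 1 → ok
  c2: data parity 0, sent cp 0 → ok
  c3: data parity 1, sent cp 1 → ok
  c4: data parity 0, sent cp 1 → mismatch
Exactly one row (r0) and one column (c4) fail → the flipped bit is at their intersection.

row 0, column 4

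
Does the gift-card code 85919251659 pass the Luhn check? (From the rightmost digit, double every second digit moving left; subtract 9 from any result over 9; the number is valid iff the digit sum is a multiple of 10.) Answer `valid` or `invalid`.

From the right, keep odd positions and double even positions (subtract 9 from any doubled value over 9):
  doubled (positions 2,4,...): 1 2 4 2 1 → sum 10
  kept (positions 1,3,...): 9 6 5 9 9 8 → sum 46
Total = 56.
56 mod 10 = 6, so the number is invalid.

invalid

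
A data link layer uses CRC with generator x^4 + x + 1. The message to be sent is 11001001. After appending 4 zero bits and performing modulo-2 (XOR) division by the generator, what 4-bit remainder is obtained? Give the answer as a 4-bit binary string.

0001

Append 4 zeros: 110010010000. Divide by 10011 (XOR where the leading bit is 1):
  pos 0: 11001 XOR 10011 = 01010
  pos 1: 10100 XOR 10011 = 00111
  pos 3: 11101 XOR 10011 = 01110
  pos 4: 11100 XOR 10011 = 01111
  pos 5: 11110 XOR 10011 = 01101
  pos 6: 11010 XOR 10011 = 01001
  pos 7: 10010 XOR 10011 = 00001
Remainder (last 4 bits) = 0001. This is the CRC / FCS.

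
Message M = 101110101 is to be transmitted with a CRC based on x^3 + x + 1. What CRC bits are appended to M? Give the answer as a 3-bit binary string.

Append 3 zeros: 101110101000. Divide by 1011 (XOR where the leading bit is 1):
  pos 0: 1011 XOR 1011 = 0000
  pos 4: 1010 XOR 1011 = 0001
  pos 7: 1100 XOR 1011 = 0111
  pos 8: 1110 XOR 1011 = 0101
Remainder (last 3 bits) = 101. This is the CRC / FCS.

101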